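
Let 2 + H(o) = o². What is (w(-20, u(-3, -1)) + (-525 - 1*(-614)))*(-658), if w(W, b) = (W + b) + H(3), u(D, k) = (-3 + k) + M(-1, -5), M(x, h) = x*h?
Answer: -50666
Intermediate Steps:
H(o) = -2 + o²
M(x, h) = h*x
u(D, k) = 2 + k (u(D, k) = (-3 + k) - 5*(-1) = (-3 + k) + 5 = 2 + k)
w(W, b) = 7 + W + b (w(W, b) = (W + b) + (-2 + 3²) = (W + b) + (-2 + 9) = (W + b) + 7 = 7 + W + b)
(w(-20, u(-3, -1)) + (-525 - 1*(-614)))*(-658) = ((7 - 20 + (2 - 1)) + (-525 - 1*(-614)))*(-658) = ((7 - 20 + 1) + (-525 + 614))*(-658) = (-12 + 89)*(-658) = 77*(-658) = -50666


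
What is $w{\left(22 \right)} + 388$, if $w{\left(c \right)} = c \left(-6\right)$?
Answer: $256$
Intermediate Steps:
$w{\left(c \right)} = - 6 c$
$w{\left(22 \right)} + 388 = \left(-6\right) 22 + 388 = -132 + 388 = 256$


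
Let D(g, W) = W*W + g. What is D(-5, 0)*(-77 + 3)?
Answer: 370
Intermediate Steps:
D(g, W) = g + W² (D(g, W) = W² + g = g + W²)
D(-5, 0)*(-77 + 3) = (-5 + 0²)*(-77 + 3) = (-5 + 0)*(-74) = -5*(-74) = 370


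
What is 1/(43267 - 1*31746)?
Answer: 1/11521 ≈ 8.6798e-5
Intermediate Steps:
1/(43267 - 1*31746) = 1/(43267 - 31746) = 1/11521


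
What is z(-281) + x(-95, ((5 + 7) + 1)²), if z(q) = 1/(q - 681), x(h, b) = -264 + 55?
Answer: -201059/962 ≈ -209.00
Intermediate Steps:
x(h, b) = -209
z(q) = 1/(-681 + q)
z(-281) + x(-95, ((5 + 7) + 1)²) = 1/(-681 - 281) - 209 = 1/(-962) - 209 = -1/962 - 209 = -201059/962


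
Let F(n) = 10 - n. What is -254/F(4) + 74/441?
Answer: -18595/441 ≈ -42.166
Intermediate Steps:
-254/F(4) + 74/441 = -254/(10 - 1*4) + 74/441 = -254/(10 - 4) + 74*(1/441) = -254/6 + 74/441 = -254*⅙ + 74/441 = -127/3 + 74/441 = -18595/441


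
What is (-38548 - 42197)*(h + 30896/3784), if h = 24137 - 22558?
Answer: -60617613105/473 ≈ -1.2816e+8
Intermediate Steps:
h = 1579
(-38548 - 42197)*(h + 30896/3784) = (-38548 - 42197)*(1579 + 30896/3784) = -80745*(1579 + 30896*(1/3784)) = -80745*(1579 + 3862/473) = -80745*750729/473 = -60617613105/473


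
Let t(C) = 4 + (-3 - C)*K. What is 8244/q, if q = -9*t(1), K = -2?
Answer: -229/3 ≈ -76.333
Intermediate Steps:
t(C) = 10 + 2*C (t(C) = 4 + (-3 - C)*(-2) = 4 + (6 + 2*C) = 10 + 2*C)
q = -108 (q = -9*(10 + 2*1) = -9*(10 + 2) = -9*12 = -108)
8244/q = 8244/(-108) = 8244*(-1/108) = -229/3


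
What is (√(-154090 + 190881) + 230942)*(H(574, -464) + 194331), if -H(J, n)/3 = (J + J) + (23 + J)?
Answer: 43670208432 + 189096*√36791 ≈ 4.3706e+10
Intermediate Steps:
H(J, n) = -69 - 9*J (H(J, n) = -3*((J + J) + (23 + J)) = -3*(2*J + (23 + J)) = -3*(23 + 3*J) = -69 - 9*J)
(√(-154090 + 190881) + 230942)*(H(574, -464) + 194331) = (√(-154090 + 190881) + 230942)*((-69 - 9*574) + 194331) = (√36791 + 230942)*((-69 - 5166) + 194331) = (230942 + √36791)*(-5235 + 194331) = (230942 + √36791)*189096 = 43670208432 + 189096*√36791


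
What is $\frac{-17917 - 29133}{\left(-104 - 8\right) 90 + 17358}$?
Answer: $- \frac{23525}{3639} \approx -6.4647$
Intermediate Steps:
$\frac{-17917 - 29133}{\left(-104 - 8\right) 90 + 17358} = - \frac{47050}{\left(-112\right) 90 + 17358} = - \frac{47050}{-10080 + 17358} = - \frac{47050}{7278} = \left(-47050\right) \frac{1}{7278} = - \frac{23525}{3639}$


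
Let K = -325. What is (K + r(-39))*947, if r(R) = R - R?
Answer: -307775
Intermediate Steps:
r(R) = 0
(K + r(-39))*947 = (-325 + 0)*947 = -325*947 = -307775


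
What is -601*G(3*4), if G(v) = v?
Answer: -7212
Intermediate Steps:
-601*G(3*4) = -1803*4 = -601*12 = -7212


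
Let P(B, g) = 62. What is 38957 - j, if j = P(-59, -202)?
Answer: 38895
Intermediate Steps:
j = 62
38957 - j = 38957 - 1*62 = 38957 - 62 = 38895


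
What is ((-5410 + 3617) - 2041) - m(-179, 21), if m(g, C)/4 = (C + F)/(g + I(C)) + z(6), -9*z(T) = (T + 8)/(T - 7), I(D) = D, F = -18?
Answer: -2730344/711 ≈ -3840.1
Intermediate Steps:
z(T) = -(8 + T)/(9*(-7 + T)) (z(T) = -(T + 8)/(9*(T - 7)) = -(8 + T)/(9*(-7 + T)))
m(g, C) = 56/9 + 4*(-18 + C)/(C + g) (m(g, C) = 4*((C - 18)/(g + C) + (-8 - 1*6)/(9*(-7 + 6))) = 4*((-18 + C)/(C + g) + (1/9)*(-8 - 6)/(-1)) = 4*((-18 + C)/(C + g) + (1/9)*(-1)*(-14)) = 4*((-18 + C)/(C + g) + 14/9) = 4*(14/9 + (-18 + C)/(C + g)) = 56/9 + 4*(-18 + C)/(C + g))
((-5410 + 3617) - 2041) - m(-179, 21) = ((-5410 + 3617) - 2041) - 4*(-162 + 14*(-179) + 23*21)/(9*(21 - 179)) = (-1793 - 2041) - 4*(-162 - 2506 + 483)/(9*(-158)) = -3834 - 4*(-1)*(-2185)/(9*158) = -3834 - 1*4370/711 = -3834 - 4370/711 = -2730344/711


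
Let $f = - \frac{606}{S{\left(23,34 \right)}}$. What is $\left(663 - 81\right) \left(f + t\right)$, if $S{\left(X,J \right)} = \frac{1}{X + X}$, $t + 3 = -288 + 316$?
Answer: $-16209282$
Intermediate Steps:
$t = 25$ ($t = -3 + \left(-288 + 316\right) = -3 + 28 = 25$)
$S{\left(X,J \right)} = \frac{1}{2 X}$
$f = -27876$ ($f = - \frac{606}{\frac{1}{2} \cdot \frac{1}{23}} = - 606 \frac{1}{\frac{1}{46}} = \left(-606\right) 46 = -27876$)
$\left(663 - 81\right) \left(f + t\right) = \left(663 - 81\right) \left(-27876 + 25\right) = 582 \left(-27851\right) = -16209282$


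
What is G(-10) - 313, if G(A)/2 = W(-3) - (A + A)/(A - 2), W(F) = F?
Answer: -967/3 ≈ -322.33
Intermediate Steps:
G(A) = -6 - 4*A/(-2 + A) (G(A) = 2*(-3 - (A + A)/(A - 2)) = 2*(-3 - 2*A/(-2 + A)) = -6 - 4*A/(-2 + A))
G(-10) - 313 = 2*(6 - 5*(-10))/(-2 - 10) - 313 = 2*(6 + 50)/(-12) - 313 = 2*(-1/12)*56 - 313 = -28/3 - 313 = -967/3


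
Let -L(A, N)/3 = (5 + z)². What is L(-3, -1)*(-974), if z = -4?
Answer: 2922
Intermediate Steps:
L(A, N) = -3 (L(A, N) = -3*(5 - 4)² = -3*1² = -3*1 = -3)
L(-3, -1)*(-974) = -3*(-974) = 2922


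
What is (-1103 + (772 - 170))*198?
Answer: -99198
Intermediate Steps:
(-1103 + (772 - 170))*198 = (-1103 + 602)*198 = -501*198 = -99198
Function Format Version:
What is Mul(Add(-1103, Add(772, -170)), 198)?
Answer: -99198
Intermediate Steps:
Mul(Add(-1103, Add(772, -170)), 198) = Mul(Add(-1103, 602), 198) = Mul(-501, 198) = -99198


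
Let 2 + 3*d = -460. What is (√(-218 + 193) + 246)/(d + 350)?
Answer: 123/98 + 5*I/196 ≈ 1.2551 + 0.02551*I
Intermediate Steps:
d = -154 (d = -⅔ + (⅓)*(-460) = -⅔ - 460/3 = -154)
(√(-218 + 193) + 246)/(d + 350) = (√(-218 + 193) + 246)/(-154 + 350) = (√(-25) + 246)/196 = (5*I + 246)*(1/196) = (246 + 5*I)*(1/196) = 123/98 + 5*I/196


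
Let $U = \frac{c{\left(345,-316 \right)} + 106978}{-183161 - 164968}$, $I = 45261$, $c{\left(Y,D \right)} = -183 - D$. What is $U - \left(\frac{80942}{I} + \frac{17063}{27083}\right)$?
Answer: $- \frac{305569952162}{112092934961} \approx -2.726$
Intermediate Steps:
$U = - \frac{107111}{348129}$ ($U = \frac{\left(-183 - -316\right) + 106978}{-183161 - 164968} = \frac{\left(-183 + 316\right) + 106978}{-348129} = \left(133 + 106978\right) \left(- \frac{1}{348129}\right) = 107111 \left(- \frac{1}{348129}\right) = - \frac{107111}{348129} \approx -0.30768$)
$U - \left(\frac{80942}{I} + \frac{17063}{27083}\right) = - \frac{107111}{348129} - \left(\frac{80942}{45261} + \frac{17063}{27083}\right) = - \frac{107111}{348129} - \frac{2964440629}{1225803663} = - \frac{305569952162}{112092934961}$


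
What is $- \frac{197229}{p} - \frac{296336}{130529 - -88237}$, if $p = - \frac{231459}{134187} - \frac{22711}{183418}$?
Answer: $\frac{176988981965481207590}{1659021725948559} \approx 1.0668 \cdot 10^{5}$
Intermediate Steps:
$p = - \frac{15167089273}{8204103722}$ ($p = \left(-231459\right) \frac{1}{134187} - \frac{22711}{183418} = - \frac{77153}{44729} - \frac{22711}{183418} = - \frac{15167089273}{8204103722} \approx -1.8487$)
$- \frac{197229}{p} - \frac{296336}{130529 - -88237} = - \frac{197229}{- \frac{15167089273}{8204103722}} - \frac{296336}{130529 - -88237} = \left(-197229\right) \left(- \frac{8204103722}{15167089273}\right) - \frac{296336}{130529 + 88237} = \frac{1618087172986338}{15167089273} - \frac{296336}{218766} = \frac{1618087172986338}{15167089273} - \frac{148168}{109383} = \frac{176988981965481207590}{1659021725948559}$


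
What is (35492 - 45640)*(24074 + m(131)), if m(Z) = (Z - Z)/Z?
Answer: -244302952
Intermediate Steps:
m(Z) = 0 (m(Z) = 0/Z = 0)
(35492 - 45640)*(24074 + m(131)) = (35492 - 45640)*(24074 + 0) = -10148*24074 = -244302952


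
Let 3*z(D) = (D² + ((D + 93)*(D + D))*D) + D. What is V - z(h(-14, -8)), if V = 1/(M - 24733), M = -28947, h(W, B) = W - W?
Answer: -1/53680 ≈ -1.8629e-5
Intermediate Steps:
h(W, B) = 0
V = -1/53680 (V = 1/(-28947 - 24733) = 1/(-53680) = -1/53680 ≈ -1.8629e-5)
z(D) = D/3 + D²/3 + 2*D²*(93 + D)/3 (z(D) = ((D² + ((D + 93)*(D + D))*D) + D)/3 = ((D² + ((93 + D)*(2*D))*D) + D)/3 = ((D² + (2*D*(93 + D))*D) + D)/3 = ((D² + 2*D²*(93 + D)) + D)/3 = (D + D² + 2*D²*(93 + D))/3 = D/3 + D²/3 + 2*D²*(93 + D)/3)
V - z(h(-14, -8)) = -1/53680 - 0*(1 + 2*0² + 187*0)/3 = -1/53680 - 0*(1 + 2*0 + 0)/3 = -1/53680 - 0*(1 + 0 + 0)/3 = -1/53680 - 0/3 = -1/53680 - 1*0 = -1/53680 + 0 = -1/53680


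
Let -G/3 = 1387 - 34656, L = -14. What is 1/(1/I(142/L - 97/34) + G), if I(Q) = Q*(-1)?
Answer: 3093/308703289 ≈ 1.0019e-5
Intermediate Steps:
I(Q) = -Q
G = 99807 (G = -3*(1387 - 34656) = -3*(-33269) = 99807)
1/(1/I(142/L - 97/34) + G) = 1/(1/(-(142/(-14) - 97/34)) + 99807) = 1/(1/(-(142*(-1/14) - 97*1/34)) + 99807) = 1/(1/(-(-71/7 - 97/34)) + 99807) = 1/(1/(-1*(-3093/238)) + 99807) = 1/(1/(3093/238) + 99807) = 1/(238/3093 + 99807) = 1/(308703289/3093) = 3093/308703289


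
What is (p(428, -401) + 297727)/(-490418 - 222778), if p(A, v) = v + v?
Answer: -98975/237732 ≈ -0.41633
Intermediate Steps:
p(A, v) = 2*v
(p(428, -401) + 297727)/(-490418 - 222778) = (2*(-401) + 297727)/(-490418 - 222778) = (-802 + 297727)/(-713196) = 296925*(-1/713196) = -98975/237732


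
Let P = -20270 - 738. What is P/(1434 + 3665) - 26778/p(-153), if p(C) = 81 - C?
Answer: -23576149/198861 ≈ -118.56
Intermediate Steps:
P = -21008
P/(1434 + 3665) - 26778/p(-153) = -21008/(1434 + 3665) - 26778/(81 - 1*(-153)) = -21008/5099 - 26778/(81 + 153) = -21008*1/5099 - 26778/234 = -21008/5099 - 26778*1/234 = -21008/5099 - 4463/39 = -23576149/198861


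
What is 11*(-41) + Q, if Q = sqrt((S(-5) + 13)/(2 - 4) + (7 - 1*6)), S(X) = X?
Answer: -451 + I*sqrt(3) ≈ -451.0 + 1.732*I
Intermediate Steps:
Q = I*sqrt(3) (Q = sqrt((-5 + 13)/(2 - 4) + (7 - 1*6)) = sqrt(8/(-2) + (7 - 6)) = sqrt(8*(-1/2) + 1) = sqrt(-4 + 1) = sqrt(-3) = I*sqrt(3) ≈ 1.732*I)
11*(-41) + Q = 11*(-41) + I*sqrt(3) = -451 + I*sqrt(3)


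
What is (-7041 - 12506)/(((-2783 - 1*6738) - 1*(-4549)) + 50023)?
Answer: -19547/45051 ≈ -0.43389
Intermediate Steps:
(-7041 - 12506)/(((-2783 - 1*6738) - 1*(-4549)) + 50023) = -19547/(((-2783 - 6738) + 4549) + 50023) = -19547/((-9521 + 4549) + 50023) = -19547/(-4972 + 50023) = -19547/45051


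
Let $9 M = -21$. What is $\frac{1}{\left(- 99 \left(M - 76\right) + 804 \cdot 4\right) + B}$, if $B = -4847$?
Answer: $\frac{1}{6124} \approx 0.00016329$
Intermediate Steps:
$M = - \frac{7}{3}$ ($M = \frac{1}{9} \left(-21\right) = - \frac{7}{3} \approx -2.3333$)
$\frac{1}{\left(- 99 \left(M - 76\right) + 804 \cdot 4\right) + B} = \frac{1}{\left(- 99 \left(- \frac{7}{3} - 76\right) + 804 \cdot 4\right) - 4847} = \frac{1}{\left(\left(-99\right) \left(- \frac{235}{3}\right) + 3216\right) - 4847} = \frac{1}{\left(7755 + 3216\right) - 4847} = \frac{1}{10971 - 4847} = \frac{1}{6124}$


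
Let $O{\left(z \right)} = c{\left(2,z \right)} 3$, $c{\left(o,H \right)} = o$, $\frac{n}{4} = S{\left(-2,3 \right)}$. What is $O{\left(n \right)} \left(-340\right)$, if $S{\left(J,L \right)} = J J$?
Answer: $-2040$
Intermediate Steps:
$S{\left(J,L \right)} = J^{2}$
$n = 16$ ($n = 4 \left(-2\right)^{2} = 4 \cdot 4 = 16$)
$O{\left(z \right)} = 6$ ($O{\left(z \right)} = 2 \cdot 3 = 6$)
$O{\left(n \right)} \left(-340\right) = 6 \left(-340\right) = -2040$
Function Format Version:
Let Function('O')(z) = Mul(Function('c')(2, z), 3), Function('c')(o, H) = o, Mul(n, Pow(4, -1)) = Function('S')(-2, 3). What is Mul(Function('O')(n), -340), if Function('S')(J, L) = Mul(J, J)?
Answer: -2040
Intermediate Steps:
Function('S')(J, L) = Pow(J, 2)
n = 16 (n = Mul(4, Pow(-2, 2)) = Mul(4, 4) = 16)
Function('O')(z) = 6 (Function('O')(z) = Mul(2, 3) = 6)
Mul(Function('O')(n), -340) = Mul(6, -340) = -2040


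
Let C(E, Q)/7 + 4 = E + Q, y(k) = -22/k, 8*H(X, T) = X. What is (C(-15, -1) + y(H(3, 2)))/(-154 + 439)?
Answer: -596/855 ≈ -0.69708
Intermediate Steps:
H(X, T) = X/8
C(E, Q) = -28 + 7*E + 7*Q (C(E, Q) = -28 + 7*(E + Q) = -28 + (7*E + 7*Q) = -28 + 7*E + 7*Q)
(C(-15, -1) + y(H(3, 2)))/(-154 + 439) = ((-28 + 7*(-15) + 7*(-1)) - 22/((⅛)*3))/(-154 + 439) = ((-28 - 105 - 7) - 22/3/8)/285 = (-140 - 22*8/3)*(1/285) = (-140 - 176/3)*(1/285) = -596/3*1/285 = -596/855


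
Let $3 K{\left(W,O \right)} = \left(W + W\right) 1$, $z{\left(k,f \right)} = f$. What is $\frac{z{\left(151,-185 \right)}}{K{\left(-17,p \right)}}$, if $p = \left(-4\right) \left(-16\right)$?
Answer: $\frac{555}{34} \approx 16.324$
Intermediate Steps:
$p = 64$
$K{\left(W,O \right)} = \frac{2 W}{3}$ ($K{\left(W,O \right)} = \frac{\left(W + W\right) 1}{3} = \frac{2 W 1}{3} = \frac{2 W}{3}$)
$\frac{z{\left(151,-185 \right)}}{K{\left(-17,p \right)}} = - \frac{185}{\frac{2}{3} \left(-17\right)} = - \frac{185}{- \frac{34}{3}} = \left(-185\right) \left(- \frac{3}{34}\right) = \frac{555}{34}$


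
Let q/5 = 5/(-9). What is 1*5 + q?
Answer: 20/9 ≈ 2.2222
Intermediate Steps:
q = -25/9 (q = 5*(5/(-9)) = 5*(5*(-⅑)) = 5*(-5/9) = -25/9 ≈ -2.7778)
1*5 + q = 1*5 - 25/9 = 5 - 25/9 = 20/9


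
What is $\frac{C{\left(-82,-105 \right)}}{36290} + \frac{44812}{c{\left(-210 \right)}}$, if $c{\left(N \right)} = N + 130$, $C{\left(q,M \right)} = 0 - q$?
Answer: $- \frac{40655523}{72580} \approx -560.15$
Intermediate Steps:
$C{\left(q,M \right)} = - q$
$c{\left(N \right)} = 130 + N$
$\frac{C{\left(-82,-105 \right)}}{36290} + \frac{44812}{c{\left(-210 \right)}} = \frac{\left(-1\right) \left(-82\right)}{36290} + \frac{44812}{130 - 210} = 82 \cdot \frac{1}{36290} + \frac{44812}{-80} = \frac{41}{18145} + 44812 \left(- \frac{1}{80}\right) = \frac{41}{18145} - \frac{11203}{20} = - \frac{40655523}{72580}$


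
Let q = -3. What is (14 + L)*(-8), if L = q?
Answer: -88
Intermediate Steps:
L = -3
(14 + L)*(-8) = (14 - 3)*(-8) = 11*(-8) = -88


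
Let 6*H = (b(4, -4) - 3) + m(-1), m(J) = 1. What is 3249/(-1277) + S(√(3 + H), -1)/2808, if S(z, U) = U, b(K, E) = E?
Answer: -9124469/3585816 ≈ -2.5446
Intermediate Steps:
H = -1 (H = ((-4 - 3) + 1)/6 = (-7 + 1)/6 = (⅙)*(-6) = -1)
3249/(-1277) + S(√(3 + H), -1)/2808 = 3249/(-1277) - 1/2808 = 3249*(-1/1277) - 1*1/2808 = -3249/1277 - 1/2808 = -9124469/3585816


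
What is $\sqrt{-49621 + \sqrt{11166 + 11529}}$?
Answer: $\sqrt{-49621 + \sqrt{22695}} \approx 222.42 i$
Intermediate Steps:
$\sqrt{-49621 + \sqrt{11166 + 11529}} = \sqrt{-49621 + \sqrt{22695}}$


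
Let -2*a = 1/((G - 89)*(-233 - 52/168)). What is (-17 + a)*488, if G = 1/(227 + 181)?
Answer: -2951816293928/355811489 ≈ -8296.0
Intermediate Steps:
G = 1/408 ≈ 0.0024510
a = -8568/355811489 (a = -1/((-233 - 52/168)*(1/408 - 89))/2 = -(-408/(36311*(-233 - 52*1/168)))/2 = -(-408/(36311*(-233 - 13/42)))/2 = -1/(2*((-36311/408*(-9799/42)))) = -1/(2*355811489/17136) = -½*17136/355811489 = -8568/355811489 ≈ -2.4080e-5)
(-17 + a)*488 = (-17 - 8568/355811489)*488 = -6048803881/355811489*488 = -2951816293928/355811489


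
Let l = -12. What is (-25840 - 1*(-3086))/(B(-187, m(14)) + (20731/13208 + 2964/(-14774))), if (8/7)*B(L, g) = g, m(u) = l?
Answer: 2220050803984/890893067 ≈ 2491.9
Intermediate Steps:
m(u) = -12
B(L, g) = 7*g/8
(-25840 - 1*(-3086))/(B(-187, m(14)) + (20731/13208 + 2964/(-14774))) = (-25840 - 1*(-3086))/((7/8)*(-12) + (20731/13208 + 2964/(-14774))) = (-25840 + 3086)/(-21/2 + (20731*(1/13208) + 2964*(-1/14774))) = -22754/(-21/2 + (20731/13208 - 1482/7387)) = -22754/(-21/2 + 133565641/97567496) = -22754/(-890893067/97567496) = -22754*(-97567496/890893067) = 2220050803984/890893067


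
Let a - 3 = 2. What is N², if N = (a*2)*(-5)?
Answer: 2500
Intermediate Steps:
a = 5 (a = 3 + 2 = 5)
N = -50 (N = (5*2)*(-5) = 10*(-5) = -50)
N² = (-50)² = 2500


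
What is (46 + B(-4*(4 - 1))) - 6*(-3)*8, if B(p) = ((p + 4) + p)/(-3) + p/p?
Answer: 593/3 ≈ 197.67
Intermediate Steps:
B(p) = -1/3 - 2*p/3 (B(p) = ((4 + p) + p)*(-1/3) + 1 = (4 + 2*p)*(-1/3) + 1 = (-4/3 - 2*p/3) + 1 = -1/3 - 2*p/3)
(46 + B(-4*(4 - 1))) - 6*(-3)*8 = (46 + (-1/3 - (-8)*(4 - 1)/3)) - 6*(-3)*8 = (46 + (-1/3 - (-8)*3/3)) - (-18)*8 = (46 + (-1/3 - 2/3*(-12))) - 1*(-144) = (46 + (-1/3 + 8)) + 144 = (46 + 23/3) + 144 = 161/3 + 144 = 593/3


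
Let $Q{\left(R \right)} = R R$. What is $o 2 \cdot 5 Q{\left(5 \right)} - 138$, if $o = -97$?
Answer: $-24388$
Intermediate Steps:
$Q{\left(R \right)} = R^{2}$
$o 2 \cdot 5 Q{\left(5 \right)} - 138 = - 97 \cdot 2 \cdot 5 \cdot 5^{2} - 138 = - 97 \cdot 10 \cdot 25 - 138 = \left(-97\right) 250 - 138 = -24250 - 138 = -24388$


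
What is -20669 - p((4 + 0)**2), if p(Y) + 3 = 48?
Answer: -20714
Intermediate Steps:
p(Y) = 45 (p(Y) = -3 + 48 = 45)
-20669 - p((4 + 0)**2) = -20669 - 1*45 = -20669 - 45 = -20714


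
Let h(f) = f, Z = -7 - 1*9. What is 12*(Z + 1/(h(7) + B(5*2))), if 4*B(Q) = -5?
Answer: -4368/23 ≈ -189.91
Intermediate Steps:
B(Q) = -5/4 (B(Q) = (¼)*(-5) = -5/4)
Z = -16 (Z = -7 - 9 = -16)
12*(Z + 1/(h(7) + B(5*2))) = 12*(-16 + 1/(7 - 5/4)) = 12*(-16 + 1/(23/4)) = 12*(-16 + 4/23) = 12*(-364/23) = -4368/23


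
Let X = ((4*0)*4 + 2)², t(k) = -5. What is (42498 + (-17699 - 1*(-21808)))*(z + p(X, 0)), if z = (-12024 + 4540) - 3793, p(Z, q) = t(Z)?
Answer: -525820174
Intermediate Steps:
X = 4 (X = (0*4 + 2)² = (0 + 2)² = 2² = 4)
p(Z, q) = -5
z = -11277 (z = -7484 - 3793 = -11277)
(42498 + (-17699 - 1*(-21808)))*(z + p(X, 0)) = (42498 + (-17699 - 1*(-21808)))*(-11277 - 5) = (42498 + (-17699 + 21808))*(-11282) = (42498 + 4109)*(-11282) = 46607*(-11282) = -525820174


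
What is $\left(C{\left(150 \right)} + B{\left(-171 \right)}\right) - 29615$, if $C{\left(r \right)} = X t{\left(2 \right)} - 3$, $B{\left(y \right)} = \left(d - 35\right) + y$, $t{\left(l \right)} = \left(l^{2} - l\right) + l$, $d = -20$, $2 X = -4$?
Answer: $-29852$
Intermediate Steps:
$X = -2$ ($X = \frac{1}{2} \left(-4\right) = -2$)
$t{\left(l \right)} = l^{2}$
$B{\left(y \right)} = -55 + y$ ($B{\left(y \right)} = \left(-20 - 35\right) + y = -55 + y$)
$C{\left(r \right)} = -11$ ($C{\left(r \right)} = - 2 \cdot 2^{2} - 3 = \left(-2\right) 4 - 3 = -8 - 3 = -11$)
$\left(C{\left(150 \right)} + B{\left(-171 \right)}\right) - 29615 = \left(-11 - 226\right) - 29615 = -237 - 29615 = -29852$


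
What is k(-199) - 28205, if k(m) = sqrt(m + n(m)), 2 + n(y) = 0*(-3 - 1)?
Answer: -28205 + I*sqrt(201) ≈ -28205.0 + 14.177*I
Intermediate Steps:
n(y) = -2 (n(y) = -2 + 0*(-3 - 1) = -2 + 0*(-4) = -2 + 0 = -2)
k(m) = sqrt(-2 + m) (k(m) = sqrt(m - 2) = sqrt(-2 + m))
k(-199) - 28205 = sqrt(-2 - 199) - 28205 = sqrt(-201) - 28205 = I*sqrt(201) - 28205 = -28205 + I*sqrt(201)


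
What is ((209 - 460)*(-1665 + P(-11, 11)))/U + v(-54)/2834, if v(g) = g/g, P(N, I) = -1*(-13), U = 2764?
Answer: 293781633/1958294 ≈ 150.02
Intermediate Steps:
P(N, I) = 13
v(g) = 1
((209 - 460)*(-1665 + P(-11, 11)))/U + v(-54)/2834 = ((209 - 460)*(-1665 + 13))/2764 + 1/2834 = -251*(-1652)*(1/2764) + 1*(1/2834) = 414652*(1/2764) + 1/2834 = 103663/691 + 1/2834 = 293781633/1958294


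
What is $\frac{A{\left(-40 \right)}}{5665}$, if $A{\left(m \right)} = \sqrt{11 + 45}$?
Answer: $\frac{2 \sqrt{14}}{5665} \approx 0.001321$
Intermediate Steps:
$A{\left(m \right)} = 2 \sqrt{14}$ ($A{\left(m \right)} = \sqrt{56} = 2 \sqrt{14}$)
$\frac{A{\left(-40 \right)}}{5665} = \frac{2 \sqrt{14}}{5665}$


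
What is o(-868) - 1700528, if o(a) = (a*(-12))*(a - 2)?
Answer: -10762448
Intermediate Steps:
o(a) = -12*a*(-2 + a) (o(a) = (-12*a)*(-2 + a) = -12*a*(-2 + a))
o(-868) - 1700528 = 12*(-868)*(2 - 1*(-868)) - 1700528 = 12*(-868)*(2 + 868) - 1700528 = 12*(-868)*870 - 1700528 = -9061920 - 1700528 = -10762448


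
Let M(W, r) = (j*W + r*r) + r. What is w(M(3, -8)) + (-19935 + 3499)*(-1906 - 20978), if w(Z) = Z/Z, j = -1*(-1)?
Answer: 376121425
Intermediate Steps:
j = 1
M(W, r) = W + r + r² (M(W, r) = (1*W + r*r) + r = (W + r²) + r = W + r + r²)
w(Z) = 1
w(M(3, -8)) + (-19935 + 3499)*(-1906 - 20978) = 1 + (-19935 + 3499)*(-1906 - 20978) = 1 - 16436*(-22884) = 1 + 376121424 = 376121425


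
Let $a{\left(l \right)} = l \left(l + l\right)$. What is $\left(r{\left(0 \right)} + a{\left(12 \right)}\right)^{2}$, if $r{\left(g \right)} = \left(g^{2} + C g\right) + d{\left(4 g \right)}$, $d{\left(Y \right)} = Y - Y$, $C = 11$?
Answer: $82944$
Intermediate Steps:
$a{\left(l \right)} = 2 l^{2}$ ($a{\left(l \right)} = l 2 l = 2 l^{2}$)
$d{\left(Y \right)} = 0$
$r{\left(g \right)} = g^{2} + 11 g$ ($r{\left(g \right)} = \left(g^{2} + 11 g\right) + 0 = g^{2} + 11 g$)
$\left(r{\left(0 \right)} + a{\left(12 \right)}\right)^{2} = \left(0 \left(11 + 0\right) + 2 \cdot 12^{2}\right)^{2} = \left(0 \cdot 11 + 2 \cdot 144\right)^{2} = \left(0 + 288\right)^{2} = 288^{2} = 82944$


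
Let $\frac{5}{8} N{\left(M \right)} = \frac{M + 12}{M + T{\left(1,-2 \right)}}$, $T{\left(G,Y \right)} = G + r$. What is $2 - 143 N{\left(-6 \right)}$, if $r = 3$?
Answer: $\frac{3442}{5} \approx 688.4$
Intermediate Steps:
$T{\left(G,Y \right)} = 3 + G$ ($T{\left(G,Y \right)} = G + 3 = 3 + G$)
$N{\left(M \right)} = \frac{8 \left(12 + M\right)}{5 \left(4 + M\right)}$ ($N{\left(M \right)} = \frac{8 \frac{M + 12}{M + \left(3 + 1\right)}}{5} = \frac{8 \frac{12 + M}{M + 4}}{5} = \frac{8 \frac{12 + M}{4 + M}}{5} = \frac{8 \left(12 + M\right)}{5 \left(4 + M\right)}$)
$2 - 143 N{\left(-6 \right)} = 2 - 143 \frac{8 \left(12 - 6\right)}{5 \left(4 - 6\right)} = 2 - 143 \cdot \frac{8}{5} \frac{1}{-2} \cdot 6 = 2 - 143 \cdot \frac{8}{5} \left(- \frac{1}{2}\right) 6 = 2 - - \frac{3432}{5} = 2 + \frac{3432}{5} = \frac{3442}{5}$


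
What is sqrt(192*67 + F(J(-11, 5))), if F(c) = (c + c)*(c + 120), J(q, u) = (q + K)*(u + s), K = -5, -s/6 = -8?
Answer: 8*sqrt(19493) ≈ 1116.9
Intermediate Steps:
s = 48 (s = -6*(-8) = 48)
J(q, u) = (-5 + q)*(48 + u) (J(q, u) = (q - 5)*(u + 48) = (-5 + q)*(48 + u))
F(c) = 2*c*(120 + c) (F(c) = (2*c)*(120 + c) = 2*c*(120 + c))
sqrt(192*67 + F(J(-11, 5))) = sqrt(192*67 + 2*(-240 - 5*5 + 48*(-11) - 11*5)*(120 + (-240 - 5*5 + 48*(-11) - 11*5))) = sqrt(12864 + 2*(-240 - 25 - 528 - 55)*(120 + (-240 - 25 - 528 - 55))) = sqrt(12864 + 2*(-848)*(120 - 848)) = sqrt(12864 + 2*(-848)*(-728)) = sqrt(12864 + 1234688) = sqrt(1247552) = 8*sqrt(19493)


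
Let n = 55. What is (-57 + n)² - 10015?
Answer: -10011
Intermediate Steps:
(-57 + n)² - 10015 = (-57 + 55)² - 10015 = (-2)² - 10015 = 4 - 10015 = -10011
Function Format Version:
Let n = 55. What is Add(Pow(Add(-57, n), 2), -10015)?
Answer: -10011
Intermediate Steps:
Add(Pow(Add(-57, n), 2), -10015) = Add(Pow(Add(-57, 55), 2), -10015) = Add(Pow(-2, 2), -10015) = Add(4, -10015) = -10011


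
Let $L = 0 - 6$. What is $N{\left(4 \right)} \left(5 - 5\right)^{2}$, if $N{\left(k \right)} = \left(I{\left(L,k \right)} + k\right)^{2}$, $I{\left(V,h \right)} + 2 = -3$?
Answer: $0$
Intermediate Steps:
$L = -6$ ($L = 0 - 6 = -6$)
$I{\left(V,h \right)} = -5$ ($I{\left(V,h \right)} = -2 - 3 = -5$)
$N{\left(k \right)} = \left(-5 + k\right)^{2}$
$N{\left(4 \right)} \left(5 - 5\right)^{2} = \left(-5 + 4\right)^{2} \left(5 - 5\right)^{2} = \left(-1\right)^{2} \cdot 0^{2} = 1 \cdot 0 = 0$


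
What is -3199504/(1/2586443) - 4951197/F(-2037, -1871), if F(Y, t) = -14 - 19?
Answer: -91028680316593/11 ≈ -8.2753e+12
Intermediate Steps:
F(Y, t) = -33
-3199504/(1/2586443) - 4951197/F(-2037, -1871) = -3199504/(1/2586443) - 4951197/(-33) = -3199504/1/2586443 - 4951197*(-1/33) = -3199504*2586443 + 1650399/11 = -8275334724272 + 1650399/11 = -91028680316593/11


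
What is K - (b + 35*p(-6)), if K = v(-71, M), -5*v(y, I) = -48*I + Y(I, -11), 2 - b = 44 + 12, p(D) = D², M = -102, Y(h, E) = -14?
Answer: -10912/5 ≈ -2182.4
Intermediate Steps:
b = -54 (b = 2 - (44 + 12) = 2 - 1*56 = 2 - 56 = -54)
v(y, I) = 14/5 + 48*I/5 (v(y, I) = -(-48*I - 14)/5 = -(-14 - 48*I)/5 = 14/5 + 48*I/5)
K = -4882/5 (K = 14/5 + (48/5)*(-102) = 14/5 - 4896/5 = -4882/5 ≈ -976.40)
K - (b + 35*p(-6)) = -4882/5 - (-54 + 35*(-6)²) = -4882/5 - (-54 + 35*36) = -4882/5 - (-54 + 1260) = -4882/5 - 1*1206 = -4882/5 - 1206 = -10912/5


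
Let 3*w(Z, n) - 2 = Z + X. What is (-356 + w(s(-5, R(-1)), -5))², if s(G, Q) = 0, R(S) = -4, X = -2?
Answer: 126736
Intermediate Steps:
w(Z, n) = Z/3 (w(Z, n) = ⅔ + (Z - 2)/3 = ⅔ + (-2 + Z)/3 = ⅔ + (-⅔ + Z/3) = Z/3)
(-356 + w(s(-5, R(-1)), -5))² = (-356 + (⅓)*0)² = (-356 + 0)² = (-356)² = 126736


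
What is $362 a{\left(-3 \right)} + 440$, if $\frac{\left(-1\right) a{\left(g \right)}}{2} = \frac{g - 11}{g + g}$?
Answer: $- \frac{3748}{3} \approx -1249.3$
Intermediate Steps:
$a{\left(g \right)} = - \frac{-11 + g}{g}$ ($a{\left(g \right)} = - 2 \frac{g - 11}{g + g} = - 2 \frac{-11 + g}{2 g} = - \frac{-11 + g}{g}$)
$362 a{\left(-3 \right)} + 440 = 362 \frac{11 - -3}{-3} + 440 = 362 \left(- \frac{11 + 3}{3}\right) + 440 = 362 \left(\left(- \frac{1}{3}\right) 14\right) + 440 = 362 \left(- \frac{14}{3}\right) + 440 = - \frac{5068}{3} + 440 = - \frac{3748}{3}$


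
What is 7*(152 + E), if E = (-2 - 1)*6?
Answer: 938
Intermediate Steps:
E = -18 (E = -3*6 = -18)
7*(152 + E) = 7*(152 - 18) = 7*134 = 938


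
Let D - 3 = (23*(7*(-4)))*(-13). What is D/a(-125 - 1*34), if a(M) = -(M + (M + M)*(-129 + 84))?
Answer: -8375/14151 ≈ -0.59183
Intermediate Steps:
D = 8375 (D = 3 + (23*(7*(-4)))*(-13) = 3 + (23*(-28))*(-13) = 3 - 644*(-13) = 3 + 8372 = 8375)
a(M) = 89*M (a(M) = -(M + (2*M)*(-45)) = -(M - 90*M) = -(-89)*M = 89*M)
D/a(-125 - 1*34) = 8375/((89*(-125 - 1*34))) = 8375/((89*(-125 - 34))) = 8375/((89*(-159))) = 8375/(-14151) = 8375*(-1/14151) = -8375/14151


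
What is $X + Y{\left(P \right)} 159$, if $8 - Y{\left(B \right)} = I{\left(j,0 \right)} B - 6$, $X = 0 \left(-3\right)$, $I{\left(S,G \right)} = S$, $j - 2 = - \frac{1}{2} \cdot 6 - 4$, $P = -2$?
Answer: $636$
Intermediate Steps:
$j = -5$ ($j = 2 - \left(4 - - \frac{1}{2} \cdot 6\right) = 2 - \left(4 - \left(-1\right) \frac{1}{2} \cdot 6\right) = 2 - 7 = -5$)
$X = 0$
$Y{\left(B \right)} = 14 + 5 B$ ($Y{\left(B \right)} = 8 - \left(- 5 B - 6\right) = 8 - \left(-6 - 5 B\right) = 8 + \left(6 + 5 B\right) = 14 + 5 B$)
$X + Y{\left(P \right)} 159 = 0 + \left(14 + 5 \left(-2\right)\right) 159 = 0 + \left(14 - 10\right) 159 = 0 + 4 \cdot 159 = 0 + 636 = 636$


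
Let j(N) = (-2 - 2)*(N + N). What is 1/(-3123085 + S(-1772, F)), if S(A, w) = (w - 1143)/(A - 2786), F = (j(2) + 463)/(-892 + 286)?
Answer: -920716/2875474097825 ≈ -3.2020e-7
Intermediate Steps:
j(N) = -8*N
F = -149/202 (F = (-8*2 + 463)/(-892 + 286) = (-16 + 463)/(-606) = 447*(-1/606) = -149/202 ≈ -0.73762)
S(A, w) = (-1143 + w)/(-2786 + A)
1/(-3123085 + S(-1772, F)) = 1/(-3123085 + (-1143 - 149/202)/(-2786 - 1772)) = 1/(-3123085 - 231035/202/(-4558)) = 1/(-3123085 - 1/4558*(-231035/202)) = 1/(-3123085 + 231035/920716) = 1/(-2875474097825/920716) = -920716/2875474097825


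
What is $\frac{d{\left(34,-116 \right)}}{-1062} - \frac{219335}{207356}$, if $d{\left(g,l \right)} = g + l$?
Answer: $- \frac{107965289}{110106036} \approx -0.98056$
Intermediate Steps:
$\frac{d{\left(34,-116 \right)}}{-1062} - \frac{219335}{207356} = \frac{34 - 116}{-1062} - \frac{219335}{207356} = \left(-82\right) \left(- \frac{1}{1062}\right) - \frac{219335}{207356} = \frac{41}{531} - \frac{219335}{207356} = - \frac{107965289}{110106036}$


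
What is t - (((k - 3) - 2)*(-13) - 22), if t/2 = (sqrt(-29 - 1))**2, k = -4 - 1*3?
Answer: -194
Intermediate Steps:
k = -7 (k = -4 - 3 = -7)
t = -60 (t = 2*(sqrt(-29 - 1))**2 = 2*(sqrt(-30))**2 = 2*(I*sqrt(30))**2 = 2*(-30) = -60)
t - (((k - 3) - 2)*(-13) - 22) = -60 - (((-7 - 3) - 2)*(-13) - 22) = -60 - ((-10 - 2)*(-13) - 22) = -60 - (-12*(-13) - 22) = -60 - (156 - 22) = -60 - 1*134 = -60 - 134 = -194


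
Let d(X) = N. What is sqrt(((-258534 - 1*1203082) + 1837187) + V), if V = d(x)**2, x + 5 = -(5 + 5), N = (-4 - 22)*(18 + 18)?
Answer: sqrt(1251667) ≈ 1118.8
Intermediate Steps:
N = -936 (N = -26*36 = -936)
x = -15 (x = -5 - (5 + 5) = -5 - 1*10 = -5 - 10 = -15)
d(X) = -936
V = 876096 (V = (-936)**2 = 876096)
sqrt(((-258534 - 1*1203082) + 1837187) + V) = sqrt(((-258534 - 1*1203082) + 1837187) + 876096) = sqrt(((-258534 - 1203082) + 1837187) + 876096) = sqrt((-1461616 + 1837187) + 876096) = sqrt(375571 + 876096) = sqrt(1251667)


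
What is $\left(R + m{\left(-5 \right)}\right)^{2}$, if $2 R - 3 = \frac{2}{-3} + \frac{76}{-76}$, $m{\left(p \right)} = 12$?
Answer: $\frac{1444}{9} \approx 160.44$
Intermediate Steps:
$R = \frac{2}{3}$ ($R = \frac{3}{2} + \frac{\frac{2}{-3} + \frac{76}{-76}}{2} = \frac{3}{2} + \frac{2 \left(- \frac{1}{3}\right) + 76 \left(- \frac{1}{76}\right)}{2} = \frac{3}{2} + \frac{- \frac{2}{3} - 1}{2} = \frac{3}{2} + \frac{1}{2} \left(- \frac{5}{3}\right) = \frac{3}{2} - \frac{5}{6} = \frac{2}{3} \approx 0.66667$)
$\left(R + m{\left(-5 \right)}\right)^{2} = \left(\frac{2}{3} + 12\right)^{2} = \left(\frac{38}{3}\right)^{2} = \frac{1444}{9}$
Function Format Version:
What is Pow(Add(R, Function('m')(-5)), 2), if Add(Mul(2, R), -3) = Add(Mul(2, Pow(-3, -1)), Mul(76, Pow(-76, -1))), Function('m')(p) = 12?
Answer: Rational(1444, 9) ≈ 160.44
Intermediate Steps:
R = Rational(2, 3) (R = Add(Rational(3, 2), Mul(Rational(1, 2), Add(Mul(2, Pow(-3, -1)), Mul(76, Pow(-76, -1))))) = Add(Rational(3, 2), Mul(Rational(1, 2), Add(Mul(2, Rational(-1, 3)), Mul(76, Rational(-1, 76))))) = Add(Rational(3, 2), Mul(Rational(1, 2), Add(Rational(-2, 3), -1))) = Add(Rational(3, 2), Mul(Rational(1, 2), Rational(-5, 3))) = Add(Rational(3, 2), Rational(-5, 6)) = Rational(2, 3) ≈ 0.66667)
Pow(Add(R, Function('m')(-5)), 2) = Pow(Add(Rational(2, 3), 12), 2) = Pow(Rational(38, 3), 2) = Rational(1444, 9)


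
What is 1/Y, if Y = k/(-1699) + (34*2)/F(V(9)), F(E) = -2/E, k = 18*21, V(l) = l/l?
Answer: -1699/58144 ≈ -0.029221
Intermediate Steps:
V(l) = 1
k = 378
Y = -58144/1699 (Y = 378/(-1699) + (34*2)/((-2/1)) = 378*(-1/1699) + 68/((-2*1)) = -378/1699 + 68/(-2) = -378/1699 + 68*(-½) = -378/1699 - 34 = -58144/1699 ≈ -34.222)
1/Y = 1/(-58144/1699) = -1699/58144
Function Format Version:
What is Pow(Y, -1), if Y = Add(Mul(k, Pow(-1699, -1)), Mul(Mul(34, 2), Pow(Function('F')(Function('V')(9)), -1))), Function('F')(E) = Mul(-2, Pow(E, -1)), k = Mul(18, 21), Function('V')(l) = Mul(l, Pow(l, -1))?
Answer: Rational(-1699, 58144) ≈ -0.029221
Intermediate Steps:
Function('V')(l) = 1
k = 378
Y = Rational(-58144, 1699) (Y = Add(Mul(378, Pow(-1699, -1)), Mul(Mul(34, 2), Pow(Mul(-2, Pow(1, -1)), -1))) = Add(Mul(378, Rational(-1, 1699)), Mul(68, Pow(Mul(-2, 1), -1))) = Add(Rational(-378, 1699), Mul(68, Pow(-2, -1))) = Add(Rational(-378, 1699), Mul(68, Rational(-1, 2))) = Add(Rational(-378, 1699), -34) = Rational(-58144, 1699) ≈ -34.222)
Pow(Y, -1) = Pow(Rational(-58144, 1699), -1) = Rational(-1699, 58144)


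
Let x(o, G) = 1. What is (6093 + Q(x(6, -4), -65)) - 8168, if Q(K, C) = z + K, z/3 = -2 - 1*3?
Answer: -2089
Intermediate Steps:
z = -15 (z = 3*(-2 - 1*3) = 3*(-2 - 3) = 3*(-5) = -15)
Q(K, C) = -15 + K
(6093 + Q(x(6, -4), -65)) - 8168 = (6093 + (-15 + 1)) - 8168 = (6093 - 14) - 8168 = 6079 - 8168 = -2089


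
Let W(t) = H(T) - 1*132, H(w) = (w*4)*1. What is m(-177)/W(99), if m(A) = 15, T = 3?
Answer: -1/8 ≈ -0.12500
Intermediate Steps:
H(w) = 4*w (H(w) = (4*w)*1 = 4*w)
W(t) = -120 (W(t) = 4*3 - 1*132 = 12 - 132 = -120)
m(-177)/W(99) = 15/(-120) = 15*(-1/120) = -1/8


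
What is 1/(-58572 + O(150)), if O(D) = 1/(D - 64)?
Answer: -86/5037191 ≈ -1.7073e-5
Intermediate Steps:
O(D) = 1/(-64 + D)
1/(-58572 + O(150)) = 1/(-58572 + 1/(-64 + 150)) = 1/(-58572 + 1/86) = 1/(-5037191/86) = -86/5037191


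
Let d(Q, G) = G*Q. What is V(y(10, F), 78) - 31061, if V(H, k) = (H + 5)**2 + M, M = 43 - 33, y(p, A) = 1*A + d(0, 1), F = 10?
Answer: -30826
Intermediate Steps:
y(p, A) = A (y(p, A) = 1*A + 1*0 = A + 0 = A)
M = 10
V(H, k) = 10 + (5 + H)**2 (V(H, k) = (H + 5)**2 + 10 = (5 + H)**2 + 10 = 10 + (5 + H)**2)
V(y(10, F), 78) - 31061 = (10 + (5 + 10)**2) - 31061 = (10 + 15**2) - 31061 = (10 + 225) - 31061 = 235 - 31061 = -30826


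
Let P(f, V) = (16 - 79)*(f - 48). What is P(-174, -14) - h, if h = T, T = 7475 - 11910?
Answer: 18421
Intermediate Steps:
P(f, V) = 3024 - 63*f (P(f, V) = -63*(-48 + f) = 3024 - 63*f)
T = -4435
h = -4435
P(-174, -14) - h = (3024 - 63*(-174)) - 1*(-4435) = (3024 + 10962) + 4435 = 13986 + 4435 = 18421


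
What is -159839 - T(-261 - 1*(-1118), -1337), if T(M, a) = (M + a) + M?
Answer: -160216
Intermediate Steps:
T(M, a) = a + 2*M
-159839 - T(-261 - 1*(-1118), -1337) = -159839 - (-1337 + 2*(-261 - 1*(-1118))) = -159839 - (-1337 + 2*(-261 + 1118)) = -159839 - (-1337 + 2*857) = -159839 - (-1337 + 1714) = -159839 - 1*377 = -159839 - 377 = -160216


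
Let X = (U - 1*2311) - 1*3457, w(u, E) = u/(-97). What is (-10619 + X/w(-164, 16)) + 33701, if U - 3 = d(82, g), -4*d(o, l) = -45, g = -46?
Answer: 12909337/656 ≈ 19679.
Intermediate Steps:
d(o, l) = 45/4 (d(o, l) = -¼*(-45) = 45/4)
U = 57/4 (U = 3 + 45/4 = 57/4 ≈ 14.250)
w(u, E) = -u/97 (w(u, E) = u*(-1/97) = -u/97)
X = -23015/4 (X = (57/4 - 1*2311) - 1*3457 = (57/4 - 2311) - 3457 = -9187/4 - 3457 = -23015/4 ≈ -5753.8)
(-10619 + X/w(-164, 16)) + 33701 = (-10619 - 23015/(4*((-1/97*(-164))))) + 33701 = (-10619 - 23015/(4*164/97)) + 33701 = (-10619 - 23015/4*97/164) + 33701 = (-10619 - 2232455/656) + 33701 = -9198519/656 + 33701 = 12909337/656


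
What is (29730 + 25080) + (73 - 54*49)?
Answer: 52237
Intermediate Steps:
(29730 + 25080) + (73 - 54*49) = 54810 + (73 - 2646) = 54810 - 2573 = 52237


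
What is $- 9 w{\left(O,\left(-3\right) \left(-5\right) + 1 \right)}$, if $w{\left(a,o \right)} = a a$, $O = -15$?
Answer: $-2025$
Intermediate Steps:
$w{\left(a,o \right)} = a^{2}$
$- 9 w{\left(O,\left(-3\right) \left(-5\right) + 1 \right)} = - 9 \left(-15\right)^{2} = \left(-9\right) 225 = -2025$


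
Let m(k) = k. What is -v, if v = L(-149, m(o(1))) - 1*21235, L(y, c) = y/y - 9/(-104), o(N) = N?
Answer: 2208327/104 ≈ 21234.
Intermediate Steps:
L(y, c) = 113/104 (L(y, c) = 1 - 9*(-1/104) = 1 + 9/104 = 113/104)
v = -2208327/104 (v = 113/104 - 1*21235 = 113/104 - 21235 = -2208327/104 ≈ -21234.)
-v = -1*(-2208327/104) = 2208327/104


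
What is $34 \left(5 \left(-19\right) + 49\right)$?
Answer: $-1564$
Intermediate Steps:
$34 \left(5 \left(-19\right) + 49\right) = 34 \left(-95 + 49\right) = 34 \left(-46\right) = -1564$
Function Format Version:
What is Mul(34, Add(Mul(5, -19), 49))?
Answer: -1564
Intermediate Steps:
Mul(34, Add(Mul(5, -19), 49)) = Mul(34, Add(-95, 49)) = Mul(34, -46) = -1564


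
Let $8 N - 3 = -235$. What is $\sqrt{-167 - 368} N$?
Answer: $- 29 i \sqrt{535} \approx - 670.77 i$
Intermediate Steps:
$N = -29$ ($N = \frac{3}{8} + \frac{1}{8} \left(-235\right) = \frac{3}{8} - \frac{235}{8} = -29$)
$\sqrt{-167 - 368} N = \sqrt{-167 - 368} \left(-29\right) = \sqrt{-535} \left(-29\right) = i \sqrt{535} \left(-29\right) = - 29 i \sqrt{535}$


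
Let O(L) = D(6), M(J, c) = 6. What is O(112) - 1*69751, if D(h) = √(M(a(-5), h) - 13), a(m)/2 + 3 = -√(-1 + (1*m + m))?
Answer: -69751 + I*√7 ≈ -69751.0 + 2.6458*I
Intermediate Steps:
a(m) = -6 - 2*√(-1 + 2*m) (a(m) = -6 + 2*(-√(-1 + (1*m + m))) = -6 + 2*(-√(-1 + (m + m))) = -6 + 2*(-√(-1 + 2*m)) = -6 - 2*√(-1 + 2*m))
D(h) = I*√7 (D(h) = √(6 - 13) = √(-7) = I*√7)
O(L) = I*√7
O(112) - 1*69751 = I*√7 - 1*69751 = I*√7 - 69751 = -69751 + I*√7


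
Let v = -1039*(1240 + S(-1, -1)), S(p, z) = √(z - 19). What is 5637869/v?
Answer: -349547878/79879359 + 5637869*I*√5/798793590 ≈ -4.3759 + 0.015782*I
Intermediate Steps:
S(p, z) = √(-19 + z)
v = -1288360 - 2078*I*√5 (v = -1039*(1240 + √(-19 - 1)) = -1039*(1240 + √(-20)) = -1039*(1240 + 2*I*√5) = -1288360 - 2078*I*√5 ≈ -1.2884e+6 - 4646.5*I)
5637869/v = 5637869/(-1288360 - 2078*I*√5)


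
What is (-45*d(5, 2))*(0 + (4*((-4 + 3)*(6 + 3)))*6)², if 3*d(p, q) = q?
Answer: -1399680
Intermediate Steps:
d(p, q) = q/3
(-45*d(5, 2))*(0 + (4*((-4 + 3)*(6 + 3)))*6)² = (-15*2)*(0 + (4*((-4 + 3)*(6 + 3)))*6)² = (-45*⅔)*(0 + (4*(-1*9))*6)² = -30*(0 + (4*(-9))*6)² = -30*(0 - 36*6)² = -30*(0 - 216)² = -30*(-216)² = -30*46656 = -1399680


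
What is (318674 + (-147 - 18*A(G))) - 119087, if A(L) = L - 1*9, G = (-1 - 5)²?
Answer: 198954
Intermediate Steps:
G = 36 (G = (-6)² = 36)
A(L) = -9 + L (A(L) = L - 9 = -9 + L)
(318674 + (-147 - 18*A(G))) - 119087 = (318674 + (-147 - 18*(-9 + 36))) - 119087 = (318674 + (-147 - 18*27)) - 119087 = (318674 + (-147 - 486)) - 119087 = (318674 - 633) - 119087 = 318041 - 119087 = 198954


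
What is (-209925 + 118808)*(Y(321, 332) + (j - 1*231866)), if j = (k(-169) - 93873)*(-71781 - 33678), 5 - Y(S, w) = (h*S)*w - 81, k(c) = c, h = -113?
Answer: -904735876371678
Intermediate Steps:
Y(S, w) = 86 + 113*S*w (Y(S, w) = 5 - ((-113*S)*w - 81) = 5 - (-113*S*w - 81) = 5 - (-81 - 113*S*w) = 5 + (81 + 113*S*w) = 86 + 113*S*w)
j = 9917575278 (j = (-169 - 93873)*(-71781 - 33678) = -94042*(-105459) = 9917575278)
(-209925 + 118808)*(Y(321, 332) + (j - 1*231866)) = (-209925 + 118808)*((86 + 113*321*332) + (9917575278 - 1*231866)) = -91117*((86 + 12042636) + (9917575278 - 231866)) = -91117*(12042722 + 9917343412) = -91117*9929386134 = -904735876371678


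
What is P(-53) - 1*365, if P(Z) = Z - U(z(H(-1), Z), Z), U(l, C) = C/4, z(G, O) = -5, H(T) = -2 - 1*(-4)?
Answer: -1619/4 ≈ -404.75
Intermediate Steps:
H(T) = 2 (H(T) = -2 + 4 = 2)
U(l, C) = C/4 (U(l, C) = C*(1/4) = C/4)
P(Z) = 3*Z/4 (P(Z) = Z - Z/4 = 3*Z/4)
P(-53) - 1*365 = (3/4)*(-53) - 1*365 = -159/4 - 365 = -1619/4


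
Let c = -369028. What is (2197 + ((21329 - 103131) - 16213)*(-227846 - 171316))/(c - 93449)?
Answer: -39123865627/462477 ≈ -84596.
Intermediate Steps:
(2197 + ((21329 - 103131) - 16213)*(-227846 - 171316))/(c - 93449) = (2197 + ((21329 - 103131) - 16213)*(-227846 - 171316))/(-369028 - 93449) = (2197 + (-81802 - 16213)*(-399162))/(-462477) = (2197 - 98015*(-399162))*(-1/462477) = (2197 + 39123863430)*(-1/462477) = 39123865627*(-1/462477) = -39123865627/462477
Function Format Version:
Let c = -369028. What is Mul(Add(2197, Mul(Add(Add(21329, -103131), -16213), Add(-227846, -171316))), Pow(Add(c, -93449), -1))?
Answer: Rational(-39123865627, 462477) ≈ -84596.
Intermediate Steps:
Mul(Add(2197, Mul(Add(Add(21329, -103131), -16213), Add(-227846, -171316))), Pow(Add(c, -93449), -1)) = Mul(Add(2197, Mul(Add(Add(21329, -103131), -16213), Add(-227846, -171316))), Pow(Add(-369028, -93449), -1)) = Mul(Add(2197, Mul(Add(-81802, -16213), -399162)), Pow(-462477, -1)) = Mul(Add(2197, Mul(-98015, -399162)), Rational(-1, 462477)) = Mul(Add(2197, 39123863430), Rational(-1, 462477)) = Mul(39123865627, Rational(-1, 462477)) = Rational(-39123865627, 462477)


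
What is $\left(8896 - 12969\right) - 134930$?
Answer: $-139003$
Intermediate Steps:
$\left(8896 - 12969\right) - 134930 = -4073 - 134930 = -139003$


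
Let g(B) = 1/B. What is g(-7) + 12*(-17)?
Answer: -1429/7 ≈ -204.14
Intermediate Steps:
g(-7) + 12*(-17) = 1/(-7) + 12*(-17) = -1/7 - 204 = -1429/7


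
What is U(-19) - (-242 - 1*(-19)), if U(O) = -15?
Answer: 208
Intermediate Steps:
U(-19) - (-242 - 1*(-19)) = -15 - (-242 - 1*(-19)) = -15 - (-242 + 19) = -15 - 1*(-223) = -15 + 223 = 208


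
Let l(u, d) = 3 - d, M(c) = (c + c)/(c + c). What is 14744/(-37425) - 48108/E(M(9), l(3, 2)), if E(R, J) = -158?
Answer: 899056174/2956575 ≈ 304.09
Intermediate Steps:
M(c) = 1 (M(c) = (2*c)/((2*c)) = (2*c)*(1/(2*c)) = 1)
14744/(-37425) - 48108/E(M(9), l(3, 2)) = 14744/(-37425) - 48108/(-158) = 14744*(-1/37425) - 48108*(-1/158) = -14744/37425 + 24054/79 = 899056174/2956575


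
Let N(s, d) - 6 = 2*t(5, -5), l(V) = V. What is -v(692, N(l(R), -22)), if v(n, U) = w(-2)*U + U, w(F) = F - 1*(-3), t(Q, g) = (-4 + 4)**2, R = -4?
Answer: -12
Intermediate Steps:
t(Q, g) = 0 (t(Q, g) = 0**2 = 0)
N(s, d) = 6 (N(s, d) = 6 + 2*0 = 6 + 0 = 6)
w(F) = 3 + F (w(F) = F + 3 = 3 + F)
v(n, U) = 2*U (v(n, U) = (3 - 2)*U + U = 1*U + U = U + U = 2*U)
-v(692, N(l(R), -22)) = -2*6 = -1*12 = -12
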